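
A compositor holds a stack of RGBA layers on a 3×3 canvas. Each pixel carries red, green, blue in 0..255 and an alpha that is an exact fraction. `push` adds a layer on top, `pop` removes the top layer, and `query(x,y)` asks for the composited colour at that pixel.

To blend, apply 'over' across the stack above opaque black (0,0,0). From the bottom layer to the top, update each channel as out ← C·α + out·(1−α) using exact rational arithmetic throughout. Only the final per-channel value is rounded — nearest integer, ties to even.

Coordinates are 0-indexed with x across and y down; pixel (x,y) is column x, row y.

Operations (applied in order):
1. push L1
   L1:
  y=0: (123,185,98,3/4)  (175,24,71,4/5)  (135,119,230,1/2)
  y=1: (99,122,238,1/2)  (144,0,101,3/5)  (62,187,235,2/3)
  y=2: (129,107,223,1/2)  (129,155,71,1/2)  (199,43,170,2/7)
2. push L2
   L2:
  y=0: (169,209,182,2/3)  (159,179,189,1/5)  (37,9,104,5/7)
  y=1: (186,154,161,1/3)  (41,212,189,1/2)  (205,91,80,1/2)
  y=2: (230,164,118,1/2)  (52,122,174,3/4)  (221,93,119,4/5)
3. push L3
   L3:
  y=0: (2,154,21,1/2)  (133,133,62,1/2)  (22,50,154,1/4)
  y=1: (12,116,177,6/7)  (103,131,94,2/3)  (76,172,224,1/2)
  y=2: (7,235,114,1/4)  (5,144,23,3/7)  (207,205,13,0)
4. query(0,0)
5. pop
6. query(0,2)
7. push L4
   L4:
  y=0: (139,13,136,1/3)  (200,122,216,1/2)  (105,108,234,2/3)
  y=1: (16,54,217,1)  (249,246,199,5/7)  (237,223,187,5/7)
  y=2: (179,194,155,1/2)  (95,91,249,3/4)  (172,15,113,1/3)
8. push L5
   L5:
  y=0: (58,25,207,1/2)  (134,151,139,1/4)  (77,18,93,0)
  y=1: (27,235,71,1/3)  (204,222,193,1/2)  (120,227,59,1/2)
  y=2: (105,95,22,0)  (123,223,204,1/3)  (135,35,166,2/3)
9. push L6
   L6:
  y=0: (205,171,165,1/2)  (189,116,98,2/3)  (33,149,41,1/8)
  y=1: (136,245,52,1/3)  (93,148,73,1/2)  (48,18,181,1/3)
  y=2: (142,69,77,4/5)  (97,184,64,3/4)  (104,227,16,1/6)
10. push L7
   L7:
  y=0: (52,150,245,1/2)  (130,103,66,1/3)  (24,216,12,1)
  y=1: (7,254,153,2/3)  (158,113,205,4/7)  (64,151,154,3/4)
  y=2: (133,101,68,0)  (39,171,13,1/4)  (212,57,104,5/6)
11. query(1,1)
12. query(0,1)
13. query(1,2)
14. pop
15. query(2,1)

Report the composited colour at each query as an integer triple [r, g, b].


query (0,0) [L1,L2,L3] — begin 0,0,0
+L1 (α=3/4) → [369/4, 555/4, 147/2]
+L2 (α=2/3) → [1721/12, 2227/12, 875/6]
+L3 (α=1/2) → [1745/24, 4075/24, 1001/12]
= [73, 170, 83]

query (0,2) [L1,L2] — begin 0,0,0
after L1 α=1/2: [129/2, 107/2, 223/2]
after L2 α=1/2: [589/4, 435/4, 459/4]
rounded: [147, 109, 115]

query (1,1) [L1,L2,L4,L5,L6,L7] — begin 0,0,0
+L1 (α=3/5) → [432/5, 0, 303/5]
+L2 (α=1/2) → [637/10, 106, 624/5]
+L4 (α=5/7) → [6862/35, 206, 889/5]
+L5 (α=1/2) → [7001/35, 214, 927/5]
+L6 (α=1/2) → [5128/35, 181, 646/5]
+L7 (α=4/7) → [37504/245, 995/7, 6038/35]
rounded: [153, 142, 173]

at x=0,y=1 over L1,L2,L4,L5,L6,L7:
L1 α=1/2: [99/2, 61, 119]
L2 α=1/3: [95, 92, 133]
L4 α=1: [16, 54, 217]
L5 α=1/3: [59/3, 343/3, 505/3]
L6 α=1/3: [526/9, 1421/9, 1166/9]
L7 α=2/3: [652/27, 5993/27, 3920/27]
= [24, 222, 145]

at x=1,y=2 over L1,L2,L4,L5,L6,L7:
after L1 α=1/2: [129/2, 155/2, 71/2]
after L2 α=3/4: [441/8, 887/8, 1115/8]
after L4 α=3/4: [2721/32, 3071/32, 7091/32]
after L5 α=1/3: [1563/16, 2213/16, 10355/48]
after L6 α=3/4: [6219/64, 11045/64, 19571/192]
after L7 α=1/4: [21153/256, 44079/256, 20403/256]
→ [83, 172, 80]

at x=2,y=1 over L1,L2,L4,L5,L6:
+L1 (α=2/3) → [124/3, 374/3, 470/3]
+L2 (α=1/2) → [739/6, 647/6, 355/3]
+L4 (α=5/7) → [4294/21, 3992/21, 3515/21]
+L5 (α=1/2) → [3407/21, 8759/42, 2377/21]
+L6 (α=1/3) → [7822/63, 9137/63, 8555/63]
= [124, 145, 136]


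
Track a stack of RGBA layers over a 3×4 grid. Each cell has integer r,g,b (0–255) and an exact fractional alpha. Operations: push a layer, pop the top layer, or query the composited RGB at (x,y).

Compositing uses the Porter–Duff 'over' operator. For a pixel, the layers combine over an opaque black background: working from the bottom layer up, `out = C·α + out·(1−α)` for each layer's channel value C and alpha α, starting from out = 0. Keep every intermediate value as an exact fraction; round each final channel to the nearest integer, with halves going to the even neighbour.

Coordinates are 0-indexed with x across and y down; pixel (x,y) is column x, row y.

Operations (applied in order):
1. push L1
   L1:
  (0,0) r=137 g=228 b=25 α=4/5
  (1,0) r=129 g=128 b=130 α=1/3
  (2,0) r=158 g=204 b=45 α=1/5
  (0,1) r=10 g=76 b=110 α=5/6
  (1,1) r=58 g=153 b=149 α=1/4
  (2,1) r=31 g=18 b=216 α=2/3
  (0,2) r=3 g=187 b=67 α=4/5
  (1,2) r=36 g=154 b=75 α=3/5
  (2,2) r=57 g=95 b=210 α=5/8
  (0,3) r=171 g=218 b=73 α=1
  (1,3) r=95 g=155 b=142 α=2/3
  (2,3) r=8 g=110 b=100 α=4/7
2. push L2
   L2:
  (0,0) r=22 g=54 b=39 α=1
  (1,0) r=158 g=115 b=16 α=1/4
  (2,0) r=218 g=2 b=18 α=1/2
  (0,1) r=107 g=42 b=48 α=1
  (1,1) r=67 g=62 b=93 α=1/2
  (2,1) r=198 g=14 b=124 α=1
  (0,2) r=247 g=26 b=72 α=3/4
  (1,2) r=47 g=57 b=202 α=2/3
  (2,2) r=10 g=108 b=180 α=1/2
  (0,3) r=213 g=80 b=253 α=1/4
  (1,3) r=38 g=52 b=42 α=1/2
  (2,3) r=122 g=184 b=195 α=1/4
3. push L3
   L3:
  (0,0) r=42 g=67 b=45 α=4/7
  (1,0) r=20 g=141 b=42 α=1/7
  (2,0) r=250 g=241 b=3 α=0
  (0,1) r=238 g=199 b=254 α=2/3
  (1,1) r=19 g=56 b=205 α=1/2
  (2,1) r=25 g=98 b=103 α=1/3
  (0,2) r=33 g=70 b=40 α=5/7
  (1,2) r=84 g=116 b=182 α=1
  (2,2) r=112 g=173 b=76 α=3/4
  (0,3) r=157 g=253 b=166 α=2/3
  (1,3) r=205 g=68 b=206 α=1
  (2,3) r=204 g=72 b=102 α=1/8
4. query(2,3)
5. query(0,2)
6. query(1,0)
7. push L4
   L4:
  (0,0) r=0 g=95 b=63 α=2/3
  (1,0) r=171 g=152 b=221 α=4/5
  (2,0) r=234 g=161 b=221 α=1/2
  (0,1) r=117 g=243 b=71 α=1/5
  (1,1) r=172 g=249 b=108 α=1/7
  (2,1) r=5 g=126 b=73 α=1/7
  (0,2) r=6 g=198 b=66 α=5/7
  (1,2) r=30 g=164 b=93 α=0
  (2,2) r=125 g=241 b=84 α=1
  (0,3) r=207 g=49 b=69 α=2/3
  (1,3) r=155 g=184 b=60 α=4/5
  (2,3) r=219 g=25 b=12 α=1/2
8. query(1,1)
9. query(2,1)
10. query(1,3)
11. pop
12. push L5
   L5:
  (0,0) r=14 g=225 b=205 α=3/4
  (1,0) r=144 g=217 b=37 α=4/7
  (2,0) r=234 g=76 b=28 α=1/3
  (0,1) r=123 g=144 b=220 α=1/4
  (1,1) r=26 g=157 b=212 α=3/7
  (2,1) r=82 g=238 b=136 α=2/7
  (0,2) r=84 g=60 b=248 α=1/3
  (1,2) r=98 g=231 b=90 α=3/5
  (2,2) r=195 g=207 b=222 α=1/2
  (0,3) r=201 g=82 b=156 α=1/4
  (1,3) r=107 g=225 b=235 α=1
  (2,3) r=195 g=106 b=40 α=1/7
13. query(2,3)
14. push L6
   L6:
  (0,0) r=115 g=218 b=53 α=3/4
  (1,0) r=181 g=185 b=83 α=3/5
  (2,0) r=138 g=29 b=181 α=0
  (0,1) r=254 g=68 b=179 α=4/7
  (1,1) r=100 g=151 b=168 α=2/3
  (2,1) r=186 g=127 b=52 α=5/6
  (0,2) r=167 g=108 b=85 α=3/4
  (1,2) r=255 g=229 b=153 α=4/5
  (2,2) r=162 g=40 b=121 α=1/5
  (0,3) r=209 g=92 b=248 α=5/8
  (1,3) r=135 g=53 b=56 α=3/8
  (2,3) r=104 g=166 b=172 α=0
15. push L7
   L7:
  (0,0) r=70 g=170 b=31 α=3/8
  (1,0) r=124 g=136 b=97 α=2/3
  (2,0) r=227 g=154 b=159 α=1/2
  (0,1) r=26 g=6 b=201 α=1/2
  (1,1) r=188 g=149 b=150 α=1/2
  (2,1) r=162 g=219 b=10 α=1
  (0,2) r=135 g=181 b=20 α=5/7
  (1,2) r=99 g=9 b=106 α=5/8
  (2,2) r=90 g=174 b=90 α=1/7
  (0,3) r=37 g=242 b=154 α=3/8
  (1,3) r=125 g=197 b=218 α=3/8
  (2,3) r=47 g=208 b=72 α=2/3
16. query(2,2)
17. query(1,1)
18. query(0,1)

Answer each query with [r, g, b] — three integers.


query (2,3) [L1,L2,L3] — begin 0,0,0
L1 α=4/7: [32/7, 440/7, 400/7]
L2 α=1/4: [475/14, 652/7, 2565/28]
L3 α=1/8: [883/16, 181/2, 2973/32]
= [55, 90, 93]

at x=0,y=2 over L1,L2,L3:
L1 α=4/5: [12/5, 748/5, 268/5]
L2 α=3/4: [3717/20, 569/10, 337/5]
L3 α=5/7: [5367/70, 2319/35, 1674/35]
= [77, 66, 48]

query (1,0) [L1,L2,L3] — begin 0,0,0
L1 α=1/3: [43, 128/3, 130/3]
L2 α=1/4: [287/4, 243/4, 73/2]
L3 α=1/7: [901/14, 1011/14, 261/7]
rounded: [64, 72, 37]

query (1,1) [L1,L2,L3,L4] — begin 0,0,0
L1 α=1/4: [29/2, 153/4, 149/4]
L2 α=1/2: [163/4, 401/8, 521/8]
L3 α=1/2: [239/8, 849/16, 2161/16]
L4 α=1/7: [1405/28, 4539/56, 7347/56]
= [50, 81, 131]

at x=2,y=1 over L1,L2,L3,L4:
L1 α=2/3: [62/3, 12, 144]
L2 α=1: [198, 14, 124]
L3 α=1/3: [421/3, 42, 117]
L4 α=1/7: [121, 54, 775/7]
rounded: [121, 54, 111]

at x=1,y=3 over L1,L2,L3,L4:
+L1 (α=2/3) → [190/3, 310/3, 284/3]
+L2 (α=1/2) → [152/3, 233/3, 205/3]
+L3 (α=1) → [205, 68, 206]
+L4 (α=4/5) → [165, 804/5, 446/5]
→ [165, 161, 89]

at x=2,y=3 over L1,L2,L3,L5:
after L1 α=4/7: [32/7, 440/7, 400/7]
after L2 α=1/4: [475/14, 652/7, 2565/28]
after L3 α=1/8: [883/16, 181/2, 2973/32]
after L5 α=1/7: [4209/56, 649/7, 9559/112]
= [75, 93, 85]

query (2,2) [L1,L2,L3,L5,L6,L7] — begin 0,0,0
L1 α=5/8: [285/8, 475/8, 525/4]
L2 α=1/2: [365/16, 1339/16, 1245/8]
L3 α=3/4: [5741/64, 9643/64, 3069/32]
L5 α=1/2: [18221/128, 22891/128, 10173/64]
L6 α=1/5: [4681/32, 24171/160, 12109/80]
L7 α=1/7: [15483/112, 86433/560, 39927/280]
= [138, 154, 143]

at x=1,y=1 over L1,L2,L3,L5,L6,L7:
+L1 (α=1/4) → [29/2, 153/4, 149/4]
+L2 (α=1/2) → [163/4, 401/8, 521/8]
+L3 (α=1/2) → [239/8, 849/16, 2161/16]
+L5 (α=3/7) → [395/14, 2733/28, 4705/28]
+L6 (α=2/3) → [1065/14, 11189/84, 14113/84]
+L7 (α=1/2) → [3697/28, 23705/168, 26713/168]
rounded: [132, 141, 159]

at x=0,y=1 over L1,L2,L3,L5,L6,L7:
L1 α=5/6: [25/3, 190/3, 275/3]
L2 α=1: [107, 42, 48]
L3 α=2/3: [583/3, 440/3, 556/3]
L5 α=1/4: [353/2, 146, 194]
L6 α=4/7: [3091/14, 710/7, 1298/7]
L7 α=1/2: [3455/28, 376/7, 2705/14]
rounded: [123, 54, 193]


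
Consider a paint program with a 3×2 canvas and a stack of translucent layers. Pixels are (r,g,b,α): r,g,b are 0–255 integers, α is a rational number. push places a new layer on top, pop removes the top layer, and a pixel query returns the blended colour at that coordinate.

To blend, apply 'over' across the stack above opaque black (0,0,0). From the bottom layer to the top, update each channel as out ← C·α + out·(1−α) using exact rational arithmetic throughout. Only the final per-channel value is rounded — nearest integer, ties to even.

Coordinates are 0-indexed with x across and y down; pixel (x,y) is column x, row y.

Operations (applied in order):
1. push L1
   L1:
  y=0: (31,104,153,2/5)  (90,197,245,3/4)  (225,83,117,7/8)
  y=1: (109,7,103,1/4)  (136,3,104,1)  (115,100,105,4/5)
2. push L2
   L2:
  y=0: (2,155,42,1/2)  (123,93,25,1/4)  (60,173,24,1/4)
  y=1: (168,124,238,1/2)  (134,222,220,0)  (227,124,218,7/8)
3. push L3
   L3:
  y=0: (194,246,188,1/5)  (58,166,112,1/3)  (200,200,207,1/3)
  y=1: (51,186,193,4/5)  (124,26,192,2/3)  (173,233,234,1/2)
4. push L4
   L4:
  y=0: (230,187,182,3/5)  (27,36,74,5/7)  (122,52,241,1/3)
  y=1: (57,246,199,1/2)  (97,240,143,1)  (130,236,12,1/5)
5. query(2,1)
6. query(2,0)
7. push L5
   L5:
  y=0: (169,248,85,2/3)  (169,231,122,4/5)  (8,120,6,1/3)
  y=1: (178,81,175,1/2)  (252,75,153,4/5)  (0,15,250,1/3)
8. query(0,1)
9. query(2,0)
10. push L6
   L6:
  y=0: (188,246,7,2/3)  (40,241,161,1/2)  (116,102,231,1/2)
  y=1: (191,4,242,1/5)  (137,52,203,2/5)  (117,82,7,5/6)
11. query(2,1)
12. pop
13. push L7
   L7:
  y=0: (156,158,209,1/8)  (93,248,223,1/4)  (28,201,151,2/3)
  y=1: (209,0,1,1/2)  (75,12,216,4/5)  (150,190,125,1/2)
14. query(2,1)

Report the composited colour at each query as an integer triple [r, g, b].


at x=2,y=1 over L1,L2,L3,L4:
after L1 α=4/5: [92, 80, 84]
after L2 α=7/8: [1681/8, 237/2, 805/4]
after L3 α=1/2: [3065/16, 703/4, 1741/8]
after L4 α=1/5: [717/4, 939/5, 353/2]
rounded: [179, 188, 176]

query (2,0) [L1,L2,L3,L4] — begin 0,0,0
L1 α=7/8: [1575/8, 581/8, 819/8]
L2 α=1/4: [5205/32, 3127/32, 2649/32]
L3 α=1/3: [8405/48, 2109/16, 1987/16]
L4 α=1/3: [11333/72, 2525/24, 1305/8]
= [157, 105, 163]

at x=0,y=1 over L1,L2,L3,L4,L5:
L1 α=1/4: [109/4, 7/4, 103/4]
L2 α=1/2: [781/8, 503/8, 1055/8]
L3 α=4/5: [2413/40, 1291/8, 7231/40]
L4 α=1/2: [4693/80, 3259/16, 15191/80]
L5 α=1/2: [18933/160, 4555/32, 29191/160]
= [118, 142, 182]

at x=2,y=0 over L1,L2,L3,L4,L5:
after L1 α=7/8: [1575/8, 581/8, 819/8]
after L2 α=1/4: [5205/32, 3127/32, 2649/32]
after L3 α=1/3: [8405/48, 2109/16, 1987/16]
after L4 α=1/3: [11333/72, 2525/24, 1305/8]
after L5 α=1/3: [11621/108, 3965/36, 443/4]
= [108, 110, 111]

query (2,1) [L1,L2,L3,L4,L5,L6] — begin 0,0,0
+L1 (α=4/5) → [92, 80, 84]
+L2 (α=7/8) → [1681/8, 237/2, 805/4]
+L3 (α=1/2) → [3065/16, 703/4, 1741/8]
+L4 (α=1/5) → [717/4, 939/5, 353/2]
+L5 (α=1/3) → [239/2, 651/5, 201]
+L6 (α=5/6) → [1409/12, 2701/30, 118/3]
= [117, 90, 39]

(2,1) stack=L1,L2,L3,L4,L5,L7; from [0,0,0]:
after L1 α=4/5: [92, 80, 84]
after L2 α=7/8: [1681/8, 237/2, 805/4]
after L3 α=1/2: [3065/16, 703/4, 1741/8]
after L4 α=1/5: [717/4, 939/5, 353/2]
after L5 α=1/3: [239/2, 651/5, 201]
after L7 α=1/2: [539/4, 1601/10, 163]
rounded: [135, 160, 163]


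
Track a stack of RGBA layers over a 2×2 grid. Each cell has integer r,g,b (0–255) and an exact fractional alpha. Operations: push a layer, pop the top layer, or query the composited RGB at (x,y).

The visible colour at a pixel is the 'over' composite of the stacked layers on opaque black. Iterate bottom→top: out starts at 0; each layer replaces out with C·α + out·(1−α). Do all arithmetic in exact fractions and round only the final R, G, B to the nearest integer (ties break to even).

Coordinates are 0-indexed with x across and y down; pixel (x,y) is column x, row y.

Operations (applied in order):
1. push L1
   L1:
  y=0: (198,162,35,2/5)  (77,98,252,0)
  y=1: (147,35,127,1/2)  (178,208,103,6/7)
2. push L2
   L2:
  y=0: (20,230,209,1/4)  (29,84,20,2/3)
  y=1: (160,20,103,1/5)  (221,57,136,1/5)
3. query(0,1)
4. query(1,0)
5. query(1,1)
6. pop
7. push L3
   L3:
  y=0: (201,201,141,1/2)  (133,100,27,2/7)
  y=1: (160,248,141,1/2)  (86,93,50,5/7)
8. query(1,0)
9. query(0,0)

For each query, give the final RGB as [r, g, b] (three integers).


query (0,1) [L1,L2] — begin 0,0,0
+L1 (α=1/2) → [147/2, 35/2, 127/2]
+L2 (α=1/5) → [454/5, 18, 357/5]
→ [91, 18, 71]

query (1,0) [L1,L2] — begin 0,0,0
after L1 α=0: [0, 0, 0]
after L2 α=2/3: [58/3, 56, 40/3]
→ [19, 56, 13]

(1,1) stack=L1,L2; from [0,0,0]:
+L1 (α=6/7) → [1068/7, 1248/7, 618/7]
+L2 (α=1/5) → [5819/35, 5391/35, 3424/35]
→ [166, 154, 98]

(1,0) stack=L1,L3; from [0,0,0]:
L1 α=0: [0, 0, 0]
L3 α=2/7: [38, 200/7, 54/7]
rounded: [38, 29, 8]

(0,0) stack=L1,L3; from [0,0,0]:
after L1 α=2/5: [396/5, 324/5, 14]
after L3 α=1/2: [1401/10, 1329/10, 155/2]
= [140, 133, 78]


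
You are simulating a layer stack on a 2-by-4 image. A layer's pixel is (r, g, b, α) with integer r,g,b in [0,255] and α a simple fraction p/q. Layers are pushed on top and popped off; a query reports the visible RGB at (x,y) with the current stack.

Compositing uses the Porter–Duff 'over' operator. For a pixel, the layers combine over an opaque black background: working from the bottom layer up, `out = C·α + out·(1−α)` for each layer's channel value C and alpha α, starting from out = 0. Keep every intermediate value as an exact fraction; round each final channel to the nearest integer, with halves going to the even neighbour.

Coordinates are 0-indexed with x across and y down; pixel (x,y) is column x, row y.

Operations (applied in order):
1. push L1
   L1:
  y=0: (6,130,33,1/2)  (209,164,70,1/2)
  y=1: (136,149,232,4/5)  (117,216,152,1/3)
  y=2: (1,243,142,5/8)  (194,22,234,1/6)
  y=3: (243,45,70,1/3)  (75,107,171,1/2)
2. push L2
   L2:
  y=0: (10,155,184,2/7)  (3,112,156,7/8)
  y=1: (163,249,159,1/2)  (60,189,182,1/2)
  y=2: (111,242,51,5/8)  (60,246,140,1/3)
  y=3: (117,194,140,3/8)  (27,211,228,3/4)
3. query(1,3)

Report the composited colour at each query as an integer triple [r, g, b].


at x=1,y=3 over L1,L2:
+L1 (α=1/2) → [75/2, 107/2, 171/2]
+L2 (α=3/4) → [237/8, 1373/8, 1539/8]
= [30, 172, 192]


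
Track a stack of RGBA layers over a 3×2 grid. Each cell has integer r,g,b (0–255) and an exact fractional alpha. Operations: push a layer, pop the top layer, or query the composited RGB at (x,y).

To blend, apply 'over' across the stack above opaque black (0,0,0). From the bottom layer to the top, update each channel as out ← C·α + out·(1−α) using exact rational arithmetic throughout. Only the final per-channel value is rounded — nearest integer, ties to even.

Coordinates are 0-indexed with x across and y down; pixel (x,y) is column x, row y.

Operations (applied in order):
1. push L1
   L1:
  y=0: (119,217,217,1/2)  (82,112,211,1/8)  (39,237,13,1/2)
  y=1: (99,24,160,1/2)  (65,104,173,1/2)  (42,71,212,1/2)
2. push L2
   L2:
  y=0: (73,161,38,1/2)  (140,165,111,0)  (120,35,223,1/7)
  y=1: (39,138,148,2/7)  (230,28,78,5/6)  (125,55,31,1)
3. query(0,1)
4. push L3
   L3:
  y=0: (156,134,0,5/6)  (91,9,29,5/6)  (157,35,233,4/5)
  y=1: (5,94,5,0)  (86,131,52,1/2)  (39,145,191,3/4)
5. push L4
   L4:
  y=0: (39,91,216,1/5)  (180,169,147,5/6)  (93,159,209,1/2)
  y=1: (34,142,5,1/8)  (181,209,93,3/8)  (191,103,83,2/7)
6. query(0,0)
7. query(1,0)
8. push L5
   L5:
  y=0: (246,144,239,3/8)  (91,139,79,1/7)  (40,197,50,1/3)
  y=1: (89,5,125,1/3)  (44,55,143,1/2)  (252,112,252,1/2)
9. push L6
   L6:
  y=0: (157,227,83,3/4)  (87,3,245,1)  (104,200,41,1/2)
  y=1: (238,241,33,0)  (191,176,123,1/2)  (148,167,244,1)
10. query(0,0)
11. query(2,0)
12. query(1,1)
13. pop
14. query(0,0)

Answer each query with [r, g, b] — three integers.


query (0,1) [L1,L2] — begin 0,0,0
after L1 α=1/2: [99/2, 12, 80]
after L2 α=2/7: [93/2, 48, 696/7]
rounded: [46, 48, 99]

at x=0,y=0 over L1,L2,L3,L4:
+L1 (α=1/2) → [119/2, 217/2, 217/2]
+L2 (α=1/2) → [265/4, 539/4, 293/4]
+L3 (α=5/6) → [3385/24, 1073/8, 293/24]
+L4 (α=1/5) → [3619/30, 251/2, 1589/30]
= [121, 126, 53]

at x=1,y=0 over L1,L2,L3,L4:
after L1 α=1/8: [41/4, 14, 211/8]
after L2 α=0: [41/4, 14, 211/8]
after L3 α=5/6: [1861/24, 59/6, 457/16]
after L4 α=5/6: [23461/144, 5129/36, 12217/96]
→ [163, 142, 127]

at x=0,y=0 over L1,L2,L3,L4,L5,L6:
+L1 (α=1/2) → [119/2, 217/2, 217/2]
+L2 (α=1/2) → [265/4, 539/4, 293/4]
+L3 (α=5/6) → [3385/24, 1073/8, 293/24]
+L4 (α=1/5) → [3619/30, 251/2, 1589/30]
+L5 (α=3/8) → [8047/48, 2119/16, 5891/48]
+L6 (α=3/4) → [30655/192, 13015/64, 17843/192]
→ [160, 203, 93]

(2,0) stack=L1,L2,L3,L4,L5,L6; from [0,0,0]:
after L1 α=1/2: [39/2, 237/2, 13/2]
after L2 α=1/7: [237/7, 746/7, 262/7]
after L3 α=4/5: [4633/35, 1726/35, 6786/35]
after L4 α=1/2: [3944/35, 7291/70, 14101/70]
after L5 α=1/3: [3096/35, 14186/105, 15851/105]
after L6 α=1/2: [3368/35, 17593/105, 10078/105]
rounded: [96, 168, 96]

query (1,1) [L1,L2,L3,L4,L5,L6] — begin 0,0,0
+L1 (α=1/2) → [65/2, 52, 173/2]
+L2 (α=5/6) → [2365/12, 32, 953/12]
+L3 (α=1/2) → [3397/24, 163/2, 1577/24]
+L4 (α=3/8) → [30017/192, 2069/16, 14581/192]
+L5 (α=1/2) → [38465/384, 2949/32, 42037/384]
+L6 (α=1/2) → [111809/768, 8581/64, 89269/768]
= [146, 134, 116]

(0,0) stack=L1,L2,L3,L4,L5; from [0,0,0]:
after L1 α=1/2: [119/2, 217/2, 217/2]
after L2 α=1/2: [265/4, 539/4, 293/4]
after L3 α=5/6: [3385/24, 1073/8, 293/24]
after L4 α=1/5: [3619/30, 251/2, 1589/30]
after L5 α=3/8: [8047/48, 2119/16, 5891/48]
→ [168, 132, 123]


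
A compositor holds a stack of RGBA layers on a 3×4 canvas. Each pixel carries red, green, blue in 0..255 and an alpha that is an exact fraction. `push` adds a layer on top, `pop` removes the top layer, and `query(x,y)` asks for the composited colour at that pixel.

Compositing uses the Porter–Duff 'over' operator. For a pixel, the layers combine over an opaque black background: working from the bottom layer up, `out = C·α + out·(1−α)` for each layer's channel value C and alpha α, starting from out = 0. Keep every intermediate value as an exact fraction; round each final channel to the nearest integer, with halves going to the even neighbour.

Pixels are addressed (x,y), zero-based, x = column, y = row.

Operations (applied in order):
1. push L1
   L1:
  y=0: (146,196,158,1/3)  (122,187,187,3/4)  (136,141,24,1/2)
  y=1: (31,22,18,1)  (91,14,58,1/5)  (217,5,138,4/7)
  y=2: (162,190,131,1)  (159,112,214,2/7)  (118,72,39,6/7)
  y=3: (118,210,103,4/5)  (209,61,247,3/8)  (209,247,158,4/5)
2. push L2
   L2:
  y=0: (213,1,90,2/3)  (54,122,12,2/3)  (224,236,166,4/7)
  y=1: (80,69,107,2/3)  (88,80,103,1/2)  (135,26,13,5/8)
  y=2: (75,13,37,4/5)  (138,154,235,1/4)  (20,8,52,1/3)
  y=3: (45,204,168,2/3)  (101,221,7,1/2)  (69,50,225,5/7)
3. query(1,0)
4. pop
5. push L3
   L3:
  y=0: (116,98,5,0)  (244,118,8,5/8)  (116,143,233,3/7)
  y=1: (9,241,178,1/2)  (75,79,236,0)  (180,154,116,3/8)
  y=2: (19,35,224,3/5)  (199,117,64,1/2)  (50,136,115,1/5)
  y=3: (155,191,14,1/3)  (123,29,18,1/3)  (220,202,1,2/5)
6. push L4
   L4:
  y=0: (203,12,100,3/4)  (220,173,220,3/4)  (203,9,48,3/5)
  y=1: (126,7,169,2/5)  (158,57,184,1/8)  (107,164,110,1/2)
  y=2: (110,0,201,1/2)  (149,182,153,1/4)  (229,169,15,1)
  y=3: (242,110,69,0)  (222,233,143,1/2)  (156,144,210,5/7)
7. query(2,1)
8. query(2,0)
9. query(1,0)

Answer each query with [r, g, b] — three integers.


query (1,0) [L1,L2] — begin 0,0,0
L1 α=3/4: [183/2, 561/4, 561/4]
L2 α=2/3: [133/2, 1537/12, 219/4]
= [66, 128, 55]

at x=2,y=1 over L1,L3,L4:
L1 α=4/7: [124, 20/7, 552/7]
L3 α=3/8: [145, 1667/28, 1299/14]
L4 α=1/2: [126, 6259/56, 2839/28]
→ [126, 112, 101]

at x=2,y=0 over L1,L3,L4:
L1 α=1/2: [68, 141/2, 12]
L3 α=3/7: [620/7, 711/7, 747/7]
L4 α=3/5: [5503/35, 1611/35, 2502/35]
→ [157, 46, 71]

at x=1,y=0 over L1,L3,L4:
L1 α=3/4: [183/2, 561/4, 561/4]
L3 α=5/8: [2989/16, 4043/32, 1843/32]
L4 α=3/4: [13549/64, 20651/128, 22963/128]
rounded: [212, 161, 179]


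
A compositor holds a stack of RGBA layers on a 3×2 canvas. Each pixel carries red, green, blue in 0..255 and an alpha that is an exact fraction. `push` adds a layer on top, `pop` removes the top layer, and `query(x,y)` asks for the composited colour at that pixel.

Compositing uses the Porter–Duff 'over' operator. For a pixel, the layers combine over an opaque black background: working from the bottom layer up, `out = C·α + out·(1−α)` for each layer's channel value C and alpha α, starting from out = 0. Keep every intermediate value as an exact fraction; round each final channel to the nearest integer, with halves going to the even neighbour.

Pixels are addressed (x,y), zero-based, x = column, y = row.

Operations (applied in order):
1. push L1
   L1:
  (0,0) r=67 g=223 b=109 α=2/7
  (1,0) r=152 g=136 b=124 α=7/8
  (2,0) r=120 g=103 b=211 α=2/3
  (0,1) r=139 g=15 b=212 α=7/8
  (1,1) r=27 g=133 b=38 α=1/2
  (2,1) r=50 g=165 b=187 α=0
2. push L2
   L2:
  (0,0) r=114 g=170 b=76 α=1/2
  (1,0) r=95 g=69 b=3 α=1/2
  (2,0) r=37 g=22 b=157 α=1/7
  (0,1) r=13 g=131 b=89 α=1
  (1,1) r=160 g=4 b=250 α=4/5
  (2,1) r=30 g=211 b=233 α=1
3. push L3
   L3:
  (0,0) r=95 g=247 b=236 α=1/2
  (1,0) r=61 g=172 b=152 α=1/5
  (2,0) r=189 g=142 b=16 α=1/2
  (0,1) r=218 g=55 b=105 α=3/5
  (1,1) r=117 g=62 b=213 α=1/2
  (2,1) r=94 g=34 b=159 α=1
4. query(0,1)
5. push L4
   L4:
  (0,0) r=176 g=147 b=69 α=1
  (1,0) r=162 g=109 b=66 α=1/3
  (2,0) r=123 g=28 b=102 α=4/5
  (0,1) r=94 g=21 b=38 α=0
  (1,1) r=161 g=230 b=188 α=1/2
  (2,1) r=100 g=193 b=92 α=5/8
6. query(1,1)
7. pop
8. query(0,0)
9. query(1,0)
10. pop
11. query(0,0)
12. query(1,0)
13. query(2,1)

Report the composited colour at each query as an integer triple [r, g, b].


at x=0,y=1 over L1,L2,L3:
after L1 α=7/8: [973/8, 105/8, 371/2]
after L2 α=1: [13, 131, 89]
after L3 α=3/5: [136, 427/5, 493/5]
= [136, 85, 99]

query (1,1) [L1,L2,L3,L4] — begin 0,0,0
after L1 α=1/2: [27/2, 133/2, 19]
after L2 α=4/5: [1307/10, 33/2, 1019/5]
after L3 α=1/2: [2477/20, 157/4, 1042/5]
after L4 α=1/2: [5697/40, 1077/8, 991/5]
= [142, 135, 198]

query (0,0) [L1,L2,L3] — begin 0,0,0
after L1 α=2/7: [134/7, 446/7, 218/7]
after L2 α=1/2: [466/7, 818/7, 375/7]
after L3 α=1/2: [1131/14, 2547/14, 2027/14]
rounded: [81, 182, 145]

query (1,0) [L1,L2,L3] — begin 0,0,0
+L1 (α=7/8) → [133, 119, 217/2]
+L2 (α=1/2) → [114, 94, 223/4]
+L3 (α=1/5) → [517/5, 548/5, 75]
rounded: [103, 110, 75]

query (0,0) [L1,L2] — begin 0,0,0
after L1 α=2/7: [134/7, 446/7, 218/7]
after L2 α=1/2: [466/7, 818/7, 375/7]
rounded: [67, 117, 54]

query (1,0) [L1,L2] — begin 0,0,0
+L1 (α=7/8) → [133, 119, 217/2]
+L2 (α=1/2) → [114, 94, 223/4]
= [114, 94, 56]

(2,1) stack=L1,L2; from [0,0,0]:
+L1 (α=0) → [0, 0, 0]
+L2 (α=1) → [30, 211, 233]
rounded: [30, 211, 233]


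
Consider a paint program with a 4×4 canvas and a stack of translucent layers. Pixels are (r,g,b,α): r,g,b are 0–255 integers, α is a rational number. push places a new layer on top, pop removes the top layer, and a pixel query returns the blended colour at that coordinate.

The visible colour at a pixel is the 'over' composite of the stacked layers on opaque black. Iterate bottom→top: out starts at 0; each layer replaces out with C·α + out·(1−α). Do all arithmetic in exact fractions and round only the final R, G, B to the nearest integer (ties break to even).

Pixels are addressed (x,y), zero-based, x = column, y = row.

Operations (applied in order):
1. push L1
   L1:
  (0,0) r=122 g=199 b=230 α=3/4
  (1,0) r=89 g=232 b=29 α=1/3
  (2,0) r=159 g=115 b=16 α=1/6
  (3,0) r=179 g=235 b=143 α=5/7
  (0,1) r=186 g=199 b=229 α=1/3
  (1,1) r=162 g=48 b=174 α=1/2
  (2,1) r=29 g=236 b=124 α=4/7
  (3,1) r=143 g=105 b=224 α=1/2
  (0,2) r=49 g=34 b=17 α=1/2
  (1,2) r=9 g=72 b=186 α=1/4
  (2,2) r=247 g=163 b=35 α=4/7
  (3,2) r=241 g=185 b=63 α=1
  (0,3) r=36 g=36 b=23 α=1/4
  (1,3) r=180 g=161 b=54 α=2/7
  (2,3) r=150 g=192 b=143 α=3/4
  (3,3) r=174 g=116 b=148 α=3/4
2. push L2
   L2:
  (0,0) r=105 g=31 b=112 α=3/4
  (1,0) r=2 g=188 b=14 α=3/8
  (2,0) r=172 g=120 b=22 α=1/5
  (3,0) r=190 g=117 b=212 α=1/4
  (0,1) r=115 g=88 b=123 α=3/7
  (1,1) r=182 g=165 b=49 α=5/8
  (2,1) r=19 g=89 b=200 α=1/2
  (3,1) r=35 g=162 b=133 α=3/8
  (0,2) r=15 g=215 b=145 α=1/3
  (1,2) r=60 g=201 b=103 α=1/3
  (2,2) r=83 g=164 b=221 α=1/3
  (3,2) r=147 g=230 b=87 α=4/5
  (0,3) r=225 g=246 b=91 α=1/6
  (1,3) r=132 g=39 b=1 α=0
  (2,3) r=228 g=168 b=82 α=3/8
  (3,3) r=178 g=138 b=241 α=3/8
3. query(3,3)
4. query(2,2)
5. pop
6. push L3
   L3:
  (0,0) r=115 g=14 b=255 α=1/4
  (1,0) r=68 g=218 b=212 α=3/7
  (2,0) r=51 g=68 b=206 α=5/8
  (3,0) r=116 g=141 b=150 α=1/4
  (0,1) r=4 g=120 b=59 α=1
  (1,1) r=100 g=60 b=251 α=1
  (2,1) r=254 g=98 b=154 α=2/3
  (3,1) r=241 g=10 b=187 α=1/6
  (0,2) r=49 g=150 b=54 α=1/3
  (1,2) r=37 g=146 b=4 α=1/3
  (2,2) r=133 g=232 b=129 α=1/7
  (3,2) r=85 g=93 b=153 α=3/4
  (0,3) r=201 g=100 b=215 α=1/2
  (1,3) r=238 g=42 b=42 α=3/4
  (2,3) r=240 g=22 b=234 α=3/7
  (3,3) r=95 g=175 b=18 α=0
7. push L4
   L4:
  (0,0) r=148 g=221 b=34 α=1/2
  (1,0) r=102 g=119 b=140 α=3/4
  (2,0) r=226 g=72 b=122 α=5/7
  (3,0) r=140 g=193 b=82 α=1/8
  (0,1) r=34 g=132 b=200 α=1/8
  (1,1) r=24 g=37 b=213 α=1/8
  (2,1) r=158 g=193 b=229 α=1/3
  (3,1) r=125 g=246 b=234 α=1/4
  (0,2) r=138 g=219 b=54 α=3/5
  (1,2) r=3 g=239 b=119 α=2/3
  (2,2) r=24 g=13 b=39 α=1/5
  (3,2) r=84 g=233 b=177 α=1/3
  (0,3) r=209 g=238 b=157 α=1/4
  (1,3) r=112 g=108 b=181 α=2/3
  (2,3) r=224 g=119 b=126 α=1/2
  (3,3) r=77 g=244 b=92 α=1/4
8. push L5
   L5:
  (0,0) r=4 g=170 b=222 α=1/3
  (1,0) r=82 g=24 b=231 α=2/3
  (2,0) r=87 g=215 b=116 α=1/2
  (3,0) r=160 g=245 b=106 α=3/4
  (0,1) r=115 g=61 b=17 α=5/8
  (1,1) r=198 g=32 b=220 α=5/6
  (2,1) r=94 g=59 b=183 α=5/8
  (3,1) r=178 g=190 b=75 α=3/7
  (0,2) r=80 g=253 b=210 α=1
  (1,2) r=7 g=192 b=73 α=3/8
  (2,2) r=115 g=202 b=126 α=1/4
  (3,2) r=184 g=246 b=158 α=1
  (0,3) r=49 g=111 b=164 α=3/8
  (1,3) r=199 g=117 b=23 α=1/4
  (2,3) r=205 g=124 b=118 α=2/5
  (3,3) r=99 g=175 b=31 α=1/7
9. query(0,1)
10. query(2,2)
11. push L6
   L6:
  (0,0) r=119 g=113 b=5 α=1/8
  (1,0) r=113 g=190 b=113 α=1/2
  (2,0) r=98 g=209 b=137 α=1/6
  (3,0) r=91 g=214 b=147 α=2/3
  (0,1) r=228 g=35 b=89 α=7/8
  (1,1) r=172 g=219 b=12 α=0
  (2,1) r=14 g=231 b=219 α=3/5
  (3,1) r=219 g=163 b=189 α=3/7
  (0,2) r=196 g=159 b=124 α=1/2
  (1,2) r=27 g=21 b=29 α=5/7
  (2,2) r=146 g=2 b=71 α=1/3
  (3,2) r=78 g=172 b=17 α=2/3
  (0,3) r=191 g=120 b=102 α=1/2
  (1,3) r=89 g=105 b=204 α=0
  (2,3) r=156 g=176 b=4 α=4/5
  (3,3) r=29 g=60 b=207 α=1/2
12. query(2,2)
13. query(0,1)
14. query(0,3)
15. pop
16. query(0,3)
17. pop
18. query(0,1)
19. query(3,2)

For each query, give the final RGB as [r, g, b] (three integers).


at x=3,y=3 over L1,L2:
after L1 α=3/4: [261/2, 87, 111]
after L2 α=3/8: [2373/16, 849/8, 639/4]
= [148, 106, 160]

at x=2,y=2 over L1,L2:
L1 α=4/7: [988/7, 652/7, 20]
L2 α=1/3: [2557/21, 2452/21, 87]
rounded: [122, 117, 87]

(0,1) stack=L1,L3,L4,L5; from [0,0,0]:
L1 α=1/3: [62, 199/3, 229/3]
L3 α=1: [4, 120, 59]
L4 α=1/8: [31/4, 243/2, 613/8]
L5 α=5/8: [2393/32, 1339/16, 2519/64]
rounded: [75, 84, 39]

(2,2) stack=L1,L3,L4,L5; from [0,0,0]:
L1 α=4/7: [988/7, 652/7, 20]
L3 α=1/7: [6859/49, 5536/49, 249/7]
L4 α=1/5: [28612/245, 22781/245, 1269/35]
L5 α=1/4: [114011/980, 117833/980, 8217/140]
rounded: [116, 120, 59]

(2,2) stack=L1,L3,L4,L5,L6; from [0,0,0]:
+L1 (α=4/7) → [988/7, 652/7, 20]
+L3 (α=1/7) → [6859/49, 5536/49, 249/7]
+L4 (α=1/5) → [28612/245, 22781/245, 1269/35]
+L5 (α=1/4) → [114011/980, 117833/980, 8217/140]
+L6 (α=1/3) → [185551/1470, 118813/1470, 13187/210]
rounded: [126, 81, 63]

at x=0,y=1 over L1,L3,L4,L5,L6:
+L1 (α=1/3) → [62, 199/3, 229/3]
+L3 (α=1) → [4, 120, 59]
+L4 (α=1/8) → [31/4, 243/2, 613/8]
+L5 (α=5/8) → [2393/32, 1339/16, 2519/64]
+L6 (α=7/8) → [53465/256, 5259/128, 42391/512]
→ [209, 41, 83]

query (0,3) [L1,L3,L4,L5,L6] — begin 0,0,0
L1 α=1/4: [9, 9, 23/4]
L3 α=1/2: [105, 109/2, 883/8]
L4 α=1/4: [131, 803/8, 3905/32]
L5 α=3/8: [401/4, 6679/64, 35269/256]
L6 α=1/2: [1165/8, 14359/128, 61381/512]
→ [146, 112, 120]

query (0,3) [L1,L3,L4,L5] — begin 0,0,0
L1 α=1/4: [9, 9, 23/4]
L3 α=1/2: [105, 109/2, 883/8]
L4 α=1/4: [131, 803/8, 3905/32]
L5 α=3/8: [401/4, 6679/64, 35269/256]
→ [100, 104, 138]

(0,1) stack=L1,L3,L4; from [0,0,0]:
after L1 α=1/3: [62, 199/3, 229/3]
after L3 α=1: [4, 120, 59]
after L4 α=1/8: [31/4, 243/2, 613/8]
rounded: [8, 122, 77]

at x=3,y=2 over L1,L3,L4:
+L1 (α=1) → [241, 185, 63]
+L3 (α=3/4) → [124, 116, 261/2]
+L4 (α=1/3) → [332/3, 155, 146]
→ [111, 155, 146]


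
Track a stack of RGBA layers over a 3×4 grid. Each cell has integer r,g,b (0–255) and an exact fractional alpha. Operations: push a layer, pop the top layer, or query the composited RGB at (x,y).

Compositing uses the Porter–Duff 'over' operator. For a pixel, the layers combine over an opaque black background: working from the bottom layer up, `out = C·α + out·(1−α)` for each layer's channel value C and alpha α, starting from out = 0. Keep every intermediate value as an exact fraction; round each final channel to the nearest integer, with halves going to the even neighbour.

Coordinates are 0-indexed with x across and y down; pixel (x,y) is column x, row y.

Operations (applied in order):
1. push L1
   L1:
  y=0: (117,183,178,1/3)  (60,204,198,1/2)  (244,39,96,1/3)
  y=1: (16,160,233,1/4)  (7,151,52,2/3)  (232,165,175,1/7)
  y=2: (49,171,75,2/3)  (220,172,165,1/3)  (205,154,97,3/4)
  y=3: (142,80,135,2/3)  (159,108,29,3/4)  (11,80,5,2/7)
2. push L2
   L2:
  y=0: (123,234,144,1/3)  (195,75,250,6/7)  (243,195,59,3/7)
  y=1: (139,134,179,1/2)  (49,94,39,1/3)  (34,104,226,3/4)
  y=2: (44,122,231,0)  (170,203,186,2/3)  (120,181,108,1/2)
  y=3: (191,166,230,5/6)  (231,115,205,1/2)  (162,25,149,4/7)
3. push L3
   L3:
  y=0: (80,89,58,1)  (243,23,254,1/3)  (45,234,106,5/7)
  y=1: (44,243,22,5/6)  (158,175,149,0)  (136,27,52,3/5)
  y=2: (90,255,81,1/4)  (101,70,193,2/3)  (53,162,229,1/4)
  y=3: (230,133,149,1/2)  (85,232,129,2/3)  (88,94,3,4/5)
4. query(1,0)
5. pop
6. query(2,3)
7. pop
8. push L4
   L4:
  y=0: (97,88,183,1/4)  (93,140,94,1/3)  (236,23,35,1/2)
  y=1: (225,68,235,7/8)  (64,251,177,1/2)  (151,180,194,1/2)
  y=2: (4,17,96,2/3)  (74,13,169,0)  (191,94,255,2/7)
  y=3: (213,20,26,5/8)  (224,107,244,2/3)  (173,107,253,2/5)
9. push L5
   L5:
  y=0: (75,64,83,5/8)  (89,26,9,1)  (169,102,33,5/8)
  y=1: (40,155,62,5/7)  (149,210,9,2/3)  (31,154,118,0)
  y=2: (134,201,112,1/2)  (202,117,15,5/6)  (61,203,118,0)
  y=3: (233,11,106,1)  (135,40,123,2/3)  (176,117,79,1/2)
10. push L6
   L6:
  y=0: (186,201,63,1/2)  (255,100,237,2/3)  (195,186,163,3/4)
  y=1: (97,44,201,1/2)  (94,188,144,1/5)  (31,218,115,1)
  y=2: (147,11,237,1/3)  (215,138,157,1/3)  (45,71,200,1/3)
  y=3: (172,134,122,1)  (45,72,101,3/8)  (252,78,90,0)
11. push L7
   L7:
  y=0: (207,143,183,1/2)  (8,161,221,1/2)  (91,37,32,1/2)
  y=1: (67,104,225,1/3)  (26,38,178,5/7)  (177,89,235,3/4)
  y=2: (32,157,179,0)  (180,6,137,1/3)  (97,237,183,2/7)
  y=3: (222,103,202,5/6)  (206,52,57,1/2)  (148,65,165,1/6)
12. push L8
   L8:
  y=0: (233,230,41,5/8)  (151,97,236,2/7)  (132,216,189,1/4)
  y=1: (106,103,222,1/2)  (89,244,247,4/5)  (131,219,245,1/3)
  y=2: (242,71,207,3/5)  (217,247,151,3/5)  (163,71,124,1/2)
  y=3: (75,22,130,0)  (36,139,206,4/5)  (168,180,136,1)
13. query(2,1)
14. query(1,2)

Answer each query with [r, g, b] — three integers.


at x=1,y=0 over L1,L2,L3:
after L1 α=1/2: [30, 102, 99]
after L2 α=6/7: [1200/7, 552/7, 1599/7]
after L3 α=1/3: [1367/7, 1265/21, 4976/21]
rounded: [195, 60, 237]

query (2,3) [L1,L2] — begin 0,0,0
after L1 α=2/7: [22/7, 160/7, 10/7]
after L2 α=4/7: [4602/49, 1180/49, 4202/49]
= [94, 24, 86]

at x=2,y=1 over L1,L4,L5,L6,L7,L8:
after L1 α=1/7: [232/7, 165/7, 25]
after L4 α=1/2: [1289/14, 1425/14, 219/2]
after L5 α=0: [1289/14, 1425/14, 219/2]
after L6 α=1: [31, 218, 115]
after L7 α=3/4: [281/2, 485/4, 205]
after L8 α=1/3: [412/3, 923/6, 655/3]
rounded: [137, 154, 218]

(1,2) stack=L1,L4,L5,L6,L7,L8; from [0,0,0]:
L1 α=1/3: [220/3, 172/3, 55]
L4 α=0: [220/3, 172/3, 55]
L5 α=5/6: [1625/9, 1927/18, 65/3]
L6 α=1/3: [5185/27, 3169/27, 601/9]
L7 α=1/3: [15230/81, 6500/81, 2435/27]
L8 α=3/5: [83191/405, 73021/405, 17101/135]
→ [205, 180, 127]


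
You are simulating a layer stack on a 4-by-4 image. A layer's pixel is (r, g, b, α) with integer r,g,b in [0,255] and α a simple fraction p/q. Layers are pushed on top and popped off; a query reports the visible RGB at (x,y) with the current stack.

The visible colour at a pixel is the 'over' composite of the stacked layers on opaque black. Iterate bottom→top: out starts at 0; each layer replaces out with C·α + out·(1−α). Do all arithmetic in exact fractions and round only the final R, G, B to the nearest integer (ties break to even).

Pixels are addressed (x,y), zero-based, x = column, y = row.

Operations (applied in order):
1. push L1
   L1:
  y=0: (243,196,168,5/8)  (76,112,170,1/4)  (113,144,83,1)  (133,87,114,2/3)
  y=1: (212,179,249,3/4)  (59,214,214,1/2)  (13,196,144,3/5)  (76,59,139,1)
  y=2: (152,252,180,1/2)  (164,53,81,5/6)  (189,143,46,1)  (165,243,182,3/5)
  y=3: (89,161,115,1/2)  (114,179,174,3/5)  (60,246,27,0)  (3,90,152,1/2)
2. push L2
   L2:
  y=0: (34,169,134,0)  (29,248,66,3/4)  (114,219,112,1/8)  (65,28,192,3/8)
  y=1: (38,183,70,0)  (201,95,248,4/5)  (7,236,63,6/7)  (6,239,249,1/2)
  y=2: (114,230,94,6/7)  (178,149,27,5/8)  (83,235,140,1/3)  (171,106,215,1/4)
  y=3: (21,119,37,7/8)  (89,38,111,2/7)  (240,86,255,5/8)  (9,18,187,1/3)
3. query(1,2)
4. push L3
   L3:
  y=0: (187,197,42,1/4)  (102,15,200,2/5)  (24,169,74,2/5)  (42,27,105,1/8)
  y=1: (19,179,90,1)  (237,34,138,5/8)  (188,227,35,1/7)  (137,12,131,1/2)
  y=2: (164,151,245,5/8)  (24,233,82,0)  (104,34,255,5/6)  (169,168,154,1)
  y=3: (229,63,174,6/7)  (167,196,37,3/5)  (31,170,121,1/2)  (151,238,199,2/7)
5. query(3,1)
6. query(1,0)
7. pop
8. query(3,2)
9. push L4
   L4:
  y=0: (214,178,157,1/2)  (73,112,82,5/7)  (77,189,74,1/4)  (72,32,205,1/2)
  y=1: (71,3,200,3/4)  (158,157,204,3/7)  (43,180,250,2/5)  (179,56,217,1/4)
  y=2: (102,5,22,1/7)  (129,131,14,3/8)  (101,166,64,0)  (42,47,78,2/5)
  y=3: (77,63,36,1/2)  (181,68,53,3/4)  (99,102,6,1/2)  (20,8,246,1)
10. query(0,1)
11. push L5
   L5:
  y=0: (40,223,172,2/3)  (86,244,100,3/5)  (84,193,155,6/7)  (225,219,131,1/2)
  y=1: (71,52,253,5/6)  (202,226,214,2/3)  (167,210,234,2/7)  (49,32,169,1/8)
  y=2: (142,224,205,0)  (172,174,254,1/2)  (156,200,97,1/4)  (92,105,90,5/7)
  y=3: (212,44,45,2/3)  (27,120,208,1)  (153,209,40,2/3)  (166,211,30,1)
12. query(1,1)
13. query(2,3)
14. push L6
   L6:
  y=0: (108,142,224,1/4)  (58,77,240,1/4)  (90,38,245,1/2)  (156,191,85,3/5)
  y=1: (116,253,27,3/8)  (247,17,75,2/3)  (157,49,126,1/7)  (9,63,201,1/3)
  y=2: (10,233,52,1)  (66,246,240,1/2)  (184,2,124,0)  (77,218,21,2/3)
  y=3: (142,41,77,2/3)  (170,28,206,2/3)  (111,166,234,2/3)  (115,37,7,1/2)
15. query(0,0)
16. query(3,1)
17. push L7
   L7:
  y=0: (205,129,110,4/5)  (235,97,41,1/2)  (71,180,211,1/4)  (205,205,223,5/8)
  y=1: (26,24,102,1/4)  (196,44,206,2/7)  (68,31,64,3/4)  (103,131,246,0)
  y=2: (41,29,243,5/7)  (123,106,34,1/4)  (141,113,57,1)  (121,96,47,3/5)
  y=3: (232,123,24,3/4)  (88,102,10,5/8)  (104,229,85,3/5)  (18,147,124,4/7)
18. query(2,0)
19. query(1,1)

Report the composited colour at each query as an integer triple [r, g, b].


query (1,2) [L1,L2] — begin 0,0,0
after L1 α=5/6: [410/3, 265/6, 135/2]
after L2 α=5/8: [325/2, 1755/16, 675/16]
= [162, 110, 42]

at x=3,y=1 over L1,L2,L3:
L1 α=1: [76, 59, 139]
L2 α=1/2: [41, 149, 194]
L3 α=1/2: [89, 161/2, 325/2]
→ [89, 80, 162]

query (1,0) [L1,L2,L3] — begin 0,0,0
+L1 (α=1/4) → [19, 28, 85/2]
+L2 (α=3/4) → [53/2, 193, 481/8]
+L3 (α=2/5) → [567/10, 609/5, 4643/40]
= [57, 122, 116]

at x=3,y=2 over L1,L2:
L1 α=3/5: [99, 729/5, 546/5]
L2 α=1/4: [117, 2717/20, 2713/20]
→ [117, 136, 136]

query (0,1) [L1,L2,L4] — begin 0,0,0
+L1 (α=3/4) → [159, 537/4, 747/4]
+L2 (α=0) → [159, 537/4, 747/4]
+L4 (α=3/4) → [93, 573/16, 3147/16]
= [93, 36, 197]

(1,1) stack=L1,L2,L4,L5; from [0,0,0]:
after L1 α=1/2: [59/2, 107, 107]
after L2 α=4/5: [1667/10, 487/5, 1099/5]
after L4 α=3/7: [5704/35, 4303/35, 7456/35]
after L5 α=2/3: [19844/105, 20123/105, 22436/105]
rounded: [189, 192, 214]

at x=2,y=3 over L1,L2,L4,L5:
L1 α=0: [0, 0, 0]
L2 α=5/8: [150, 215/4, 1275/8]
L4 α=1/2: [249/2, 623/8, 1323/16]
L5 α=2/3: [287/2, 3967/24, 2603/48]
rounded: [144, 165, 54]

at x=0,y=0 over L1,L2,L4,L5,L6:
L1 α=5/8: [1215/8, 245/2, 105]
L2 α=0: [1215/8, 245/2, 105]
L4 α=1/2: [2927/16, 601/4, 131]
L5 α=2/3: [4207/48, 795/4, 475/3]
L6 α=1/4: [5935/64, 2953/16, 699/4]
= [93, 185, 175]

at x=3,y=1 over L1,L2,L4,L5,L6:
+L1 (α=1) → [76, 59, 139]
+L2 (α=1/2) → [41, 149, 194]
+L4 (α=1/4) → [151/2, 503/4, 799/4]
+L5 (α=1/8) → [1155/16, 3649/32, 6269/32]
+L6 (α=1/3) → [409/8, 4657/48, 9485/48]
rounded: [51, 97, 198]

at x=2,y=0 over L1,L2,L4,L5,L6,L7:
after L1 α=1: [113, 144, 83]
after L2 α=1/8: [905/8, 1227/8, 693/8]
after L4 α=1/4: [3331/32, 5193/32, 2671/32]
after L5 α=6/7: [19459/224, 42249/224, 4633/32]
after L6 α=1/2: [39619/448, 50761/448, 12473/64]
after L7 α=1/4: [150665/1792, 232923/1792, 50923/256]
→ [84, 130, 199]

at x=1,y=1 over L1,L2,L4,L5,L6,L7:
after L1 α=1/2: [59/2, 107, 107]
after L2 α=4/5: [1667/10, 487/5, 1099/5]
after L4 α=3/7: [5704/35, 4303/35, 7456/35]
after L5 α=2/3: [19844/105, 20123/105, 22436/105]
after L6 α=2/3: [71714/315, 23693/315, 38186/315]
after L7 α=2/7: [96410/441, 29237/441, 64142/441]
rounded: [219, 66, 145]


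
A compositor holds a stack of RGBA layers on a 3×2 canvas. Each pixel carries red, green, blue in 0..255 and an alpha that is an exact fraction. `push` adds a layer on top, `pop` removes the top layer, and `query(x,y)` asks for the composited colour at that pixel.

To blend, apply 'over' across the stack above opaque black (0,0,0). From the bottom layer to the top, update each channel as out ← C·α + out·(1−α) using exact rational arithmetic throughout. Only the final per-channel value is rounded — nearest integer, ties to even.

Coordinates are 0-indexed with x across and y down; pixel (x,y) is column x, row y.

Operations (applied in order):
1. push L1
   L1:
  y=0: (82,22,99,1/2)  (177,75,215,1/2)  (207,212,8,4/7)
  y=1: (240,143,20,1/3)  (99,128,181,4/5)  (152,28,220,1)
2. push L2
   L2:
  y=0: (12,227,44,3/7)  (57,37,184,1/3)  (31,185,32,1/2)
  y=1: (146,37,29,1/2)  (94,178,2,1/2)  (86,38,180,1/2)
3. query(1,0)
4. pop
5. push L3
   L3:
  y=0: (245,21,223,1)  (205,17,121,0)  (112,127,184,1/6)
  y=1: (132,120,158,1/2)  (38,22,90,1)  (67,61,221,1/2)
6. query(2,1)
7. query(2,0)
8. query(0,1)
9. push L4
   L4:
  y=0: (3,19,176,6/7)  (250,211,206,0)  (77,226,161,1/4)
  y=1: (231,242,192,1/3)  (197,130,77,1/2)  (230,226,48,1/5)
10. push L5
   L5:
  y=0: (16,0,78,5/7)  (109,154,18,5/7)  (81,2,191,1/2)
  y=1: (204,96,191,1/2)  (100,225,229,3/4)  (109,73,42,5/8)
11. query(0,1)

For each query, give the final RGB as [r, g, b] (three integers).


(1,0) stack=L1,L2; from [0,0,0]:
L1 α=1/2: [177/2, 75/2, 215/2]
L2 α=1/3: [78, 112/3, 133]
rounded: [78, 37, 133]

at x=2,y=1 over L1,L3:
+L1 (α=1) → [152, 28, 220]
+L3 (α=1/2) → [219/2, 89/2, 441/2]
→ [110, 44, 220]

query (2,0) [L1,L3] — begin 0,0,0
after L1 α=4/7: [828/7, 848/7, 32/7]
after L3 α=1/6: [2462/21, 5129/42, 724/21]
rounded: [117, 122, 34]

query (0,1) [L1,L3] — begin 0,0,0
+L1 (α=1/3) → [80, 143/3, 20/3]
+L3 (α=1/2) → [106, 503/6, 247/3]
rounded: [106, 84, 82]

at x=0,y=1 over L1,L3,L4,L5:
+L1 (α=1/3) → [80, 143/3, 20/3]
+L3 (α=1/2) → [106, 503/6, 247/3]
+L4 (α=1/3) → [443/3, 1229/9, 1070/9]
+L5 (α=1/2) → [1055/6, 2093/18, 2789/18]
rounded: [176, 116, 155]
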